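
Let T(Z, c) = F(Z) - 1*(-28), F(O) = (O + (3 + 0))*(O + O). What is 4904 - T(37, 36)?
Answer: 1916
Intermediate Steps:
F(O) = 2*O*(3 + O) (F(O) = (O + 3)*(2*O) = (3 + O)*(2*O) = 2*O*(3 + O))
T(Z, c) = 28 + 2*Z*(3 + Z) (T(Z, c) = 2*Z*(3 + Z) - 1*(-28) = 2*Z*(3 + Z) + 28 = 28 + 2*Z*(3 + Z))
4904 - T(37, 36) = 4904 - (28 + 2*37*(3 + 37)) = 4904 - (28 + 2*37*40) = 4904 - (28 + 2960) = 4904 - 1*2988 = 4904 - 2988 = 1916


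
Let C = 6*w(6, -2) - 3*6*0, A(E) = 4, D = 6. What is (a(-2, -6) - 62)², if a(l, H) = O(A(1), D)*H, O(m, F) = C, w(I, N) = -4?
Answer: 6724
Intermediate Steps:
C = -24 (C = 6*(-4) - 3*6*0 = -24 - 18*0 = -24 + 0 = -24)
O(m, F) = -24
a(l, H) = -24*H
(a(-2, -6) - 62)² = (-24*(-6) - 62)² = (144 - 62)² = 82² = 6724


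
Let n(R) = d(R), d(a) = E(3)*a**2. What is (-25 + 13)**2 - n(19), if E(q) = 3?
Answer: -939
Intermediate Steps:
d(a) = 3*a**2
n(R) = 3*R**2
(-25 + 13)**2 - n(19) = (-25 + 13)**2 - 3*19**2 = (-12)**2 - 3*361 = 144 - 1*1083 = 144 - 1083 = -939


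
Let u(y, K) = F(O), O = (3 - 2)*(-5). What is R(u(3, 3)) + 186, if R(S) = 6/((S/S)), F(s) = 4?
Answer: 192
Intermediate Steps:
O = -5 (O = 1*(-5) = -5)
u(y, K) = 4
R(S) = 6 (R(S) = 6/1 = 6*1 = 6)
R(u(3, 3)) + 186 = 6 + 186 = 192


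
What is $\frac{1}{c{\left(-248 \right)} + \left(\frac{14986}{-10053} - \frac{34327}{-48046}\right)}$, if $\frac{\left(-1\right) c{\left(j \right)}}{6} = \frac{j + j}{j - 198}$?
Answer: $- \frac{107710435674}{802322529319} \approx -0.13425$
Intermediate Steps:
$c{\left(j \right)} = - \frac{12 j}{-198 + j}$ ($c{\left(j \right)} = - 6 \frac{j + j}{j - 198} = - 6 \frac{2 j}{-198 + j} = - \frac{12 j}{-198 + j}$)
$\frac{1}{c{\left(-248 \right)} + \left(\frac{14986}{-10053} - \frac{34327}{-48046}\right)} = \frac{1}{\left(-12\right) \left(-248\right) \frac{1}{-198 - 248} + \left(\frac{14986}{-10053} - \frac{34327}{-48046}\right)} = \frac{1}{\left(-12\right) \left(-248\right) \frac{1}{-446} + \left(14986 \left(- \frac{1}{10053}\right) - - \frac{34327}{48046}\right)} = \frac{1}{\left(-12\right) \left(-248\right) \left(- \frac{1}{446}\right) + \left(- \frac{14986}{10053} + \frac{34327}{48046}\right)} = \frac{1}{- \frac{1488}{223} - \frac{374928025}{483006438}} = \frac{1}{- \frac{802322529319}{107710435674}} = - \frac{107710435674}{802322529319}$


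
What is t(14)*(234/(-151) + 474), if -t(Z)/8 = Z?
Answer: -7990080/151 ≈ -52914.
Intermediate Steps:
t(Z) = -8*Z
t(14)*(234/(-151) + 474) = (-8*14)*(234/(-151) + 474) = -112*(234*(-1/151) + 474) = -112*(-234/151 + 474) = -112*71340/151 = -7990080/151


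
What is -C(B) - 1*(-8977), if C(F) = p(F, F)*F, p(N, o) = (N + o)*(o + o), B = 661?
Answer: -1155210147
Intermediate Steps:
p(N, o) = 2*o*(N + o) (p(N, o) = (N + o)*(2*o) = 2*o*(N + o))
C(F) = 4*F**3 (C(F) = (2*F*(F + F))*F = (2*F*(2*F))*F = (4*F**2)*F = 4*F**3)
-C(B) - 1*(-8977) = -4*661**3 - 1*(-8977) = -4*288804781 + 8977 = -1*1155219124 + 8977 = -1155219124 + 8977 = -1155210147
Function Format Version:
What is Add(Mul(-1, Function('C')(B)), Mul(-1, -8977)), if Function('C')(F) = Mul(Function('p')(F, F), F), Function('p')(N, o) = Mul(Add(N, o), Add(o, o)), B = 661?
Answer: -1155210147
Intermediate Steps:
Function('p')(N, o) = Mul(2, o, Add(N, o)) (Function('p')(N, o) = Mul(Add(N, o), Mul(2, o)) = Mul(2, o, Add(N, o)))
Function('C')(F) = Mul(4, Pow(F, 3)) (Function('C')(F) = Mul(Mul(2, F, Add(F, F)), F) = Mul(Mul(2, F, Mul(2, F)), F) = Mul(Mul(4, Pow(F, 2)), F) = Mul(4, Pow(F, 3)))
Add(Mul(-1, Function('C')(B)), Mul(-1, -8977)) = Add(Mul(-1, Mul(4, Pow(661, 3))), Mul(-1, -8977)) = Add(Mul(-1, Mul(4, 288804781)), 8977) = Add(Mul(-1, 1155219124), 8977) = Add(-1155219124, 8977) = -1155210147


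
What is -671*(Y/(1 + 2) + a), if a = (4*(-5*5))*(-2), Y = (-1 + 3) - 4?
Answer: -401258/3 ≈ -1.3375e+5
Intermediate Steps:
Y = -2 (Y = 2 - 4 = -2)
a = 200 (a = (4*(-25))*(-2) = -100*(-2) = 200)
-671*(Y/(1 + 2) + a) = -671*(-2/(1 + 2) + 200) = -671*(-2/3 + 200) = -671*598/3 = -401258/3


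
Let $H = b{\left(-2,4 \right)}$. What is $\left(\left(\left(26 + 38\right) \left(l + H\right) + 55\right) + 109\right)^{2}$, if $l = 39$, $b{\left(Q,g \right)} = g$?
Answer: $8503056$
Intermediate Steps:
$H = 4$
$\left(\left(\left(26 + 38\right) \left(l + H\right) + 55\right) + 109\right)^{2} = \left(\left(\left(26 + 38\right) \left(39 + 4\right) + 55\right) + 109\right)^{2} = \left(\left(64 \cdot 43 + 55\right) + 109\right)^{2} = \left(\left(2752 + 55\right) + 109\right)^{2} = \left(2807 + 109\right)^{2} = 2916^{2} = 8503056$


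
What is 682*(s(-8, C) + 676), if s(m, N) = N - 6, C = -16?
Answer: 446028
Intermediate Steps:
s(m, N) = -6 + N
682*(s(-8, C) + 676) = 682*((-6 - 16) + 676) = 682*(-22 + 676) = 682*654 = 446028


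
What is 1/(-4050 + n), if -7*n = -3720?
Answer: -7/24630 ≈ -0.00028421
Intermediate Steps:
n = 3720/7 (n = -⅐*(-3720) = 3720/7 ≈ 531.43)
1/(-4050 + n) = 1/(-4050 + 3720/7) = 1/(-24630/7) = -7/24630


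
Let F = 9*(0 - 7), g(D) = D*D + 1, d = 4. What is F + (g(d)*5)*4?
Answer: 277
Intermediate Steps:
g(D) = 1 + D² (g(D) = D² + 1 = 1 + D²)
F = -63 (F = 9*(-7) = -63)
F + (g(d)*5)*4 = -63 + ((1 + 4²)*5)*4 = -63 + ((1 + 16)*5)*4 = -63 + (17*5)*4 = -63 + 85*4 = -63 + 340 = 277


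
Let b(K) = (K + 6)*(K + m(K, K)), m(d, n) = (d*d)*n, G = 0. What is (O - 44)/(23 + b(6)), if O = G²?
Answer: -44/2687 ≈ -0.016375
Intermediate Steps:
m(d, n) = n*d² (m(d, n) = d²*n = n*d²)
b(K) = (6 + K)*(K + K³) (b(K) = (K + 6)*(K + K*K²) = (6 + K)*(K + K³))
O = 0 (O = 0² = 0)
(O - 44)/(23 + b(6)) = (0 - 44)/(23 + 6*(6 + 6 + 6³ + 6*6²)) = -44/(23 + 6*(6 + 6 + 216 + 6*36)) = -44/(23 + 6*(6 + 6 + 216 + 216)) = -44/(23 + 6*444) = -44/(23 + 2664) = -44/2687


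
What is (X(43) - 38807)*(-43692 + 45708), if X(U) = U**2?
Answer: -74507328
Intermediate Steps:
(X(43) - 38807)*(-43692 + 45708) = (43**2 - 38807)*(-43692 + 45708) = (1849 - 38807)*2016 = -36958*2016 = -74507328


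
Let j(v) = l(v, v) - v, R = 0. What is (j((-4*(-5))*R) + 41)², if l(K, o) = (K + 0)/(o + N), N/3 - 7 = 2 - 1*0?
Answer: 1681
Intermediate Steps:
N = 27 (N = 21 + 3*(2 - 1*0) = 21 + 3*(2 + 0) = 21 + 3*2 = 21 + 6 = 27)
l(K, o) = K/(27 + o) (l(K, o) = (K + 0)/(o + 27) = K/(27 + o))
j(v) = -v + v/(27 + v) (j(v) = v/(27 + v) - v = -v + v/(27 + v))
(j((-4*(-5))*R) + 41)² = ((-4*(-5)*0)*(-26 - (-4*(-5))*0)/(27 - 4*(-5)*0) + 41)² = ((20*0)*(-26 - 20*0)/(27 + 20*0) + 41)² = (0*(-26 - 1*0)/(27 + 0) + 41)² = (0*(-26 + 0)/27 + 41)² = (0*(1/27)*(-26) + 41)² = (0 + 41)² = 41² = 1681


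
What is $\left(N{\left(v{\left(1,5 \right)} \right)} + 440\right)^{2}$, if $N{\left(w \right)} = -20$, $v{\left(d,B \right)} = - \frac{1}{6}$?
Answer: $176400$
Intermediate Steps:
$v{\left(d,B \right)} = - \frac{1}{6}$ ($v{\left(d,B \right)} = \left(-1\right) \frac{1}{6} = - \frac{1}{6}$)
$\left(N{\left(v{\left(1,5 \right)} \right)} + 440\right)^{2} = \left(-20 + 440\right)^{2} = 420^{2} = 176400$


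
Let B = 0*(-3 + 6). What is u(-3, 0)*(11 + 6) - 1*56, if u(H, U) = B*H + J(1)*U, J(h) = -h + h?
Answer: -56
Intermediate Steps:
J(h) = 0
B = 0 (B = 0*3 = 0)
u(H, U) = 0 (u(H, U) = 0*H + 0*U = 0 + 0 = 0)
u(-3, 0)*(11 + 6) - 1*56 = 0*(11 + 6) - 1*56 = 0*17 - 56 = 0 - 56 = -56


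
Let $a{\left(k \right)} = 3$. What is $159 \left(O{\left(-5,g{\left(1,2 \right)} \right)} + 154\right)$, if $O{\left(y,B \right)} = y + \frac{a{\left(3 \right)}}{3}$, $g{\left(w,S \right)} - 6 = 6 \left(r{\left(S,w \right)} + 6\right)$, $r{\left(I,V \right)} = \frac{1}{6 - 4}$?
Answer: $23850$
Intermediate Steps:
$r{\left(I,V \right)} = \frac{1}{2}$
$g{\left(w,S \right)} = 45$ ($g{\left(w,S \right)} = 6 + 6 \left(\frac{1}{2} + 6\right) = 6 + 6 \cdot \frac{13}{2} = 6 + 39 = 45$)
$O{\left(y,B \right)} = 1 + y$ ($O{\left(y,B \right)} = y + \frac{1}{3} \cdot 3 = y + 1 = 1 + y$)
$159 \left(O{\left(-5,g{\left(1,2 \right)} \right)} + 154\right) = 159 \left(\left(1 - 5\right) + 154\right) = 159 \left(-4 + 154\right) = 159 \cdot 150 = 23850$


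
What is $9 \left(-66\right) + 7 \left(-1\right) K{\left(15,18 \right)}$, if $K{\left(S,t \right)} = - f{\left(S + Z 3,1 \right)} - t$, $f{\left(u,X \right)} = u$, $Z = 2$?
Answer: $-321$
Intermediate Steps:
$K{\left(S,t \right)} = -6 - S - t$ ($K{\left(S,t \right)} = - (S + 2 \cdot 3) - t = - (S + 6) - t = - (6 + S) - t = \left(-6 - S\right) - t = -6 - S - t$)
$9 \left(-66\right) + 7 \left(-1\right) K{\left(15,18 \right)} = 9 \left(-66\right) + 7 \left(-1\right) \left(-6 - 15 - 18\right) = -594 - 7 \left(-6 - 15 - 18\right) = -594 - -273 = -594 + 273 = -321$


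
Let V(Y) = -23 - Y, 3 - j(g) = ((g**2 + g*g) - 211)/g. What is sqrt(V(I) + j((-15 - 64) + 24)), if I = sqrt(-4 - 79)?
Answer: sqrt(260645 - 3025*I*sqrt(83))/55 ≈ 9.2954 - 0.49005*I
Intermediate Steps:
j(g) = 3 - (-211 + 2*g**2)/g (j(g) = 3 - ((g**2 + g*g) - 211)/g = 3 - ((g**2 + g**2) - 211)/g = 3 - (2*g**2 - 211)/g = 3 - (-211 + 2*g**2)/g)
I = I*sqrt(83) (I = sqrt(-83) = I*sqrt(83) ≈ 9.1104*I)
sqrt(V(I) + j((-15 - 64) + 24)) = sqrt((-23 - I*sqrt(83)) + (3 - 2*((-15 - 64) + 24) + 211/((-15 - 64) + 24))) = sqrt((-23 - I*sqrt(83)) + (3 - 2*(-79 + 24) + 211/(-79 + 24))) = sqrt((-23 - I*sqrt(83)) + (3 - 2*(-55) + 211/(-55))) = sqrt((-23 - I*sqrt(83)) + (3 + 110 + 211*(-1/55))) = sqrt((-23 - I*sqrt(83)) + (3 + 110 - 211/55)) = sqrt((-23 - I*sqrt(83)) + 6004/55) = sqrt(4739/55 - I*sqrt(83))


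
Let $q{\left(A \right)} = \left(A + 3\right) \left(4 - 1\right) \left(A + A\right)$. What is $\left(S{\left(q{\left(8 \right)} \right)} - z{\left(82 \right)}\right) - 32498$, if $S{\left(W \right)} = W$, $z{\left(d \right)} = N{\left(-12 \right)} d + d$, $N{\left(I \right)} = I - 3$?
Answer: $-30822$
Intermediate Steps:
$N{\left(I \right)} = -3 + I$ ($N{\left(I \right)} = I - 3 = -3 + I$)
$q{\left(A \right)} = 2 A \left(9 + 3 A\right)$ ($q{\left(A \right)} = \left(3 + A\right) 3 \cdot 2 A = \left(9 + 3 A\right) 2 A = 2 A \left(9 + 3 A\right)$)
$z{\left(d \right)} = - 14 d$ ($z{\left(d \right)} = \left(-3 - 12\right) d + d = - 15 d + d = - 14 d$)
$\left(S{\left(q{\left(8 \right)} \right)} - z{\left(82 \right)}\right) - 32498 = \left(6 \cdot 8 \left(3 + 8\right) - \left(-14\right) 82\right) - 32498 = \left(6 \cdot 8 \cdot 11 - -1148\right) - 32498 = \left(528 + 1148\right) - 32498 = 1676 - 32498 = -30822$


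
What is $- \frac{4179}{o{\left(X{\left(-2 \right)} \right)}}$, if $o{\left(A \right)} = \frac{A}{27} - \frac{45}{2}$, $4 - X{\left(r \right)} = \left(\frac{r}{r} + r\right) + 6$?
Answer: $\frac{225666}{1217} \approx 185.43$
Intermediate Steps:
$X{\left(r \right)} = -3 - r$ ($X{\left(r \right)} = 4 - \left(\left(\frac{r}{r} + r\right) + 6\right) = 4 - \left(\left(1 + r\right) + 6\right) = 4 - \left(7 + r\right) = -3 - r$)
$o{\left(A \right)} = - \frac{45}{2} + \frac{A}{27}$ ($o{\left(A \right)} = A \frac{1}{27} - \frac{45}{2} = \frac{A}{27} - \frac{45}{2} = - \frac{45}{2} + \frac{A}{27}$)
$- \frac{4179}{o{\left(X{\left(-2 \right)} \right)}} = - \frac{4179}{- \frac{45}{2} + \frac{-3 - -2}{27}} = - \frac{4179}{- \frac{45}{2} + \frac{-3 + 2}{27}} = - \frac{4179}{- \frac{45}{2} + \frac{1}{27} \left(-1\right)} = - \frac{4179}{- \frac{45}{2} - \frac{1}{27}} = - \frac{4179}{- \frac{1217}{54}} = \left(-4179\right) \left(- \frac{54}{1217}\right) = \frac{225666}{1217}$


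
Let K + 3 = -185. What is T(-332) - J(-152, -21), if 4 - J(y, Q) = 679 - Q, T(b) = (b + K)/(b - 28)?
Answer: 6277/9 ≈ 697.44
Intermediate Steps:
K = -188 (K = -3 - 185 = -188)
T(b) = (-188 + b)/(-28 + b) (T(b) = (b - 188)/(b - 28) = (-188 + b)/(-28 + b))
J(y, Q) = -675 + Q (J(y, Q) = 4 - (679 - Q) = 4 + (-679 + Q) = -675 + Q)
T(-332) - J(-152, -21) = (-188 - 332)/(-28 - 332) - (-675 - 21) = -520/(-360) - 1*(-696) = -1/360*(-520) + 696 = 13/9 + 696 = 6277/9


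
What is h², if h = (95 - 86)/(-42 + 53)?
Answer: 81/121 ≈ 0.66942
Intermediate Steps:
h = 9/11 ≈ 0.81818
h² = (9/11)² = 81/121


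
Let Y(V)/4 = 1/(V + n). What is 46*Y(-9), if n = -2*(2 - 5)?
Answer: -184/3 ≈ -61.333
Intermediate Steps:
n = 6 (n = -2*(-3) = 6)
Y(V) = 4/(6 + V) (Y(V) = 4/(V + 6) = 4/(6 + V))
46*Y(-9) = 46*(4/(6 - 9)) = 46*(4/(-3)) = 46*(4*(-1/3)) = 46*(-4/3) = -184/3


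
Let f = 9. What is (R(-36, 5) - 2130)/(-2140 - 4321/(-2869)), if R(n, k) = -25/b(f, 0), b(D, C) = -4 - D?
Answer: 79370885/79759407 ≈ 0.99513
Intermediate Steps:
R(n, k) = 25/13 (R(n, k) = -25/(-4 - 1*9) = -25/(-4 - 9) = -25/(-13) = -25*(-1/13) = 25/13)
(R(-36, 5) - 2130)/(-2140 - 4321/(-2869)) = (25/13 - 2130)/(-2140 - 4321/(-2869)) = -27665/(13*(-2140 - 4321*(-1/2869))) = -27665/(13*(-2140 + 4321/2869)) = -27665/(13*(-6135339/2869)) = -27665/13*(-2869/6135339) = 79370885/79759407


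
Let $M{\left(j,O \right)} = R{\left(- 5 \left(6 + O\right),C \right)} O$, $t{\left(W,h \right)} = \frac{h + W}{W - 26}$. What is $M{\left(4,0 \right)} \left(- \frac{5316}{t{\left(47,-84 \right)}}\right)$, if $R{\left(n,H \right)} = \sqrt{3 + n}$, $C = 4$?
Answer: $0$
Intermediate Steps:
$t{\left(W,h \right)} = \frac{W + h}{-26 + W}$
$M{\left(j,O \right)} = O \sqrt{-27 - 5 O}$ ($M{\left(j,O \right)} = \sqrt{3 - 5 \left(6 + O\right)} O = \sqrt{3 - \left(30 + 5 O\right)} O = \sqrt{-27 - 5 O} O = O \sqrt{-27 - 5 O}$)
$M{\left(4,0 \right)} \left(- \frac{5316}{t{\left(47,-84 \right)}}\right) = 0 \sqrt{-27 - 0} \left(- \frac{5316}{\frac{1}{-26 + 47} \left(47 - 84\right)}\right) = 0 \sqrt{-27 + 0} \left(- \frac{5316}{\frac{1}{21} \left(-37\right)}\right) = 0 \sqrt{-27} \left(- \frac{5316}{\frac{1}{21} \left(-37\right)}\right) = 0 \cdot 3 i \sqrt{3} \left(- \frac{5316}{- \frac{37}{21}}\right) = 0 \left(\left(-5316\right) \left(- \frac{21}{37}\right)\right) = 0 \cdot \frac{111636}{37} = 0$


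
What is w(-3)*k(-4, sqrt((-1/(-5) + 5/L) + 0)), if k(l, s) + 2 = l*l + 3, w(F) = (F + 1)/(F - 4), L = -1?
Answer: 34/7 ≈ 4.8571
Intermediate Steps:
w(F) = (1 + F)/(-4 + F)
k(l, s) = 1 + l**2 (k(l, s) = -2 + (l*l + 3) = -2 + (l**2 + 3) = -2 + (3 + l**2) = 1 + l**2)
w(-3)*k(-4, sqrt((-1/(-5) + 5/L) + 0)) = ((1 - 3)/(-4 - 3))*(1 + (-4)**2) = (-2/(-7))*(1 + 16) = -1/7*(-2)*17 = (2/7)*17 = 34/7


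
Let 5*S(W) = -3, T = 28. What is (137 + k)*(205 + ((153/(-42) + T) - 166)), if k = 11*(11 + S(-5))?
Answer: 1114959/70 ≈ 15928.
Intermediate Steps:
S(W) = -⅗ (S(W) = (⅕)*(-3) = -⅗)
k = 572/5 (k = 11*(11 - ⅗) = 11*(52/5) = 572/5 ≈ 114.40)
(137 + k)*(205 + ((153/(-42) + T) - 166)) = (137 + 572/5)*(205 + ((153/(-42) + 28) - 166)) = 1257*(205 + ((153*(-1/42) + 28) - 166))/5 = 1257*(205 + ((-51/14 + 28) - 166))/5 = 1257*(205 + (341/14 - 166))/5 = 1257*(205 - 1983/14)/5 = (1257/5)*(887/14) = 1114959/70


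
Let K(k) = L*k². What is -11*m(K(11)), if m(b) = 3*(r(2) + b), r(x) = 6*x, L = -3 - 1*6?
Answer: 35541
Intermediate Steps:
L = -9 (L = -3 - 6 = -9)
K(k) = -9*k²
m(b) = 36 + 3*b (m(b) = 3*(6*2 + b) = 3*(12 + b) = 36 + 3*b)
-11*m(K(11)) = -11*(36 + 3*(-9*11²)) = -11*(36 + 3*(-9*121)) = -11*(36 + 3*(-1089)) = -11*(36 - 3267) = -11*(-3231) = 35541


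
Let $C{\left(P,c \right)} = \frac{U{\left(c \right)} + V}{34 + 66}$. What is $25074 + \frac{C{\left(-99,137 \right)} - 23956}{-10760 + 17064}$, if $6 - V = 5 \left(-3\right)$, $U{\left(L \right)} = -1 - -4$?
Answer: $\frac{1975531753}{78800} \approx 25070.0$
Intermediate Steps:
$U{\left(L \right)} = 3$ ($U{\left(L \right)} = -1 + 4 = 3$)
$V = 21$ ($V = 6 - 5 \left(-3\right) = 6 - -15 = 6 + 15 = 21$)
$C{\left(P,c \right)} = \frac{6}{25}$ ($C{\left(P,c \right)} = \frac{3 + 21}{34 + 66} = \frac{24}{100} = 24 \cdot \frac{1}{100} = \frac{6}{25}$)
$25074 + \frac{C{\left(-99,137 \right)} - 23956}{-10760 + 17064} = 25074 + \frac{\frac{6}{25} - 23956}{-10760 + 17064} = 25074 - \frac{598894}{25 \cdot 6304} = 25074 - \frac{299447}{78800} = \frac{1975531753}{78800}$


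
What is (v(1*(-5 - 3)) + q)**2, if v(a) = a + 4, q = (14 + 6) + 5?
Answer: 441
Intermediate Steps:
q = 25 (q = 20 + 5 = 25)
v(a) = 4 + a
(v(1*(-5 - 3)) + q)**2 = ((4 + 1*(-5 - 3)) + 25)**2 = ((4 + 1*(-8)) + 25)**2 = ((4 - 8) + 25)**2 = (-4 + 25)**2 = 21**2 = 441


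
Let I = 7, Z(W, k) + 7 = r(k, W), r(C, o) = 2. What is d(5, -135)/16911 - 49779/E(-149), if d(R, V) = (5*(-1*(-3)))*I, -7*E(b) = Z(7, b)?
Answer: -1964229386/28185 ≈ -69691.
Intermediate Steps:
Z(W, k) = -5 (Z(W, k) = -7 + 2 = -5)
E(b) = 5/7 (E(b) = -⅐*(-5) = 5/7)
d(R, V) = 105 (d(R, V) = (5*(-1*(-3)))*7 = (5*3)*7 = 15*7 = 105)
d(5, -135)/16911 - 49779/E(-149) = 105/16911 - 49779/5/7 = 105*(1/16911) - 49779*7/5 = 35/5637 - 348453/5 = -1964229386/28185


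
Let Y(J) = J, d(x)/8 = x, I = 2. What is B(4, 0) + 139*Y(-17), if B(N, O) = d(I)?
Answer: -2347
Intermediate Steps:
d(x) = 8*x
B(N, O) = 16 (B(N, O) = 8*2 = 16)
B(4, 0) + 139*Y(-17) = 16 + 139*(-17) = 16 - 2363 = -2347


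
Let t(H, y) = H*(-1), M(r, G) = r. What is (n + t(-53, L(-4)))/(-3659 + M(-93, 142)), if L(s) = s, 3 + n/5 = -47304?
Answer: 118241/1876 ≈ 63.028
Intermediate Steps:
n = -236535 (n = -15 + 5*(-47304) = -15 - 236520 = -236535)
t(H, y) = -H
(n + t(-53, L(-4)))/(-3659 + M(-93, 142)) = (-236535 - 1*(-53))/(-3659 - 93) = (-236535 + 53)/(-3752) = -236482*(-1/3752) = 118241/1876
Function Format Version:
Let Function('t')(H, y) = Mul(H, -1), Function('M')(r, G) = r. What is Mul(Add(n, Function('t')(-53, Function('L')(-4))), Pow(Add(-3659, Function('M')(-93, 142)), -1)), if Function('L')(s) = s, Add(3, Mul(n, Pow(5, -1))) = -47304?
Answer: Rational(118241, 1876) ≈ 63.028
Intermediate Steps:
n = -236535 (n = Add(-15, Mul(5, -47304)) = Add(-15, -236520) = -236535)
Function('t')(H, y) = Mul(-1, H)
Mul(Add(n, Function('t')(-53, Function('L')(-4))), Pow(Add(-3659, Function('M')(-93, 142)), -1)) = Mul(Add(-236535, Mul(-1, -53)), Pow(Add(-3659, -93), -1)) = Mul(Add(-236535, 53), Pow(-3752, -1)) = Mul(-236482, Rational(-1, 3752)) = Rational(118241, 1876)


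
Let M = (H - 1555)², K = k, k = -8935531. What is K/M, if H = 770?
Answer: -8935531/616225 ≈ -14.500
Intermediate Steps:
K = -8935531
M = 616225 (M = (770 - 1555)² = (-785)² = 616225)
K/M = -8935531/616225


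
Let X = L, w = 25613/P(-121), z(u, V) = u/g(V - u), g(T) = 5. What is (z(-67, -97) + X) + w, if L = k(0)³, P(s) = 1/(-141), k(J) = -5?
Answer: -18057857/5 ≈ -3.6116e+6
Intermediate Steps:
z(u, V) = u/5
P(s) = -1/141
w = -3611433 (w = 25613/(-1/141) = 25613*(-141) = -3611433)
L = -125 (L = (-5)³ = -125)
X = -125
(z(-67, -97) + X) + w = ((⅕)*(-67) - 125) - 3611433 = (-67/5 - 125) - 3611433 = -692/5 - 3611433 = -18057857/5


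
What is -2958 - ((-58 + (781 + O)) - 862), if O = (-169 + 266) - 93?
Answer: -2823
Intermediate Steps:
O = 4 (O = 97 - 93 = 4)
-2958 - ((-58 + (781 + O)) - 862) = -2958 - ((-58 + (781 + 4)) - 862) = -2958 - ((-58 + 785) - 862) = -2958 - (727 - 862) = -2958 - 1*(-135) = -2958 + 135 = -2823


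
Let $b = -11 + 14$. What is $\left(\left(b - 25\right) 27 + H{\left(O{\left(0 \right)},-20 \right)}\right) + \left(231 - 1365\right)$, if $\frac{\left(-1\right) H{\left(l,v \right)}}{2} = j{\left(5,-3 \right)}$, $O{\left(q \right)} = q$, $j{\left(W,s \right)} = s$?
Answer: $-1722$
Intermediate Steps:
$b = 3$
$H{\left(l,v \right)} = 6$ ($H{\left(l,v \right)} = \left(-2\right) \left(-3\right) = 6$)
$\left(\left(b - 25\right) 27 + H{\left(O{\left(0 \right)},-20 \right)}\right) + \left(231 - 1365\right) = \left(\left(3 - 25\right) 27 + 6\right) + \left(231 - 1365\right) = \left(\left(-22\right) 27 + 6\right) + \left(231 - 1365\right) = \left(-594 + 6\right) - 1134 = -588 - 1134 = -1722$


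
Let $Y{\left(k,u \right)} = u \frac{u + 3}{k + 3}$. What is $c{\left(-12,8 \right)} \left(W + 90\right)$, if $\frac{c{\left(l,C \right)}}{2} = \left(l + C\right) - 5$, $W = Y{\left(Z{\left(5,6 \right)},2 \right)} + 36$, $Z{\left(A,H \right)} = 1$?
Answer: $-2313$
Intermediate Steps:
$Y{\left(k,u \right)} = \frac{u \left(3 + u\right)}{3 + k}$ ($Y{\left(k,u \right)} = u \frac{3 + u}{3 + k} = \frac{u \left(3 + u\right)}{3 + k}$)
$W = \frac{77}{2}$ ($W = \frac{2 \left(3 + 2\right)}{3 + 1} + 36 = 2 \cdot \frac{1}{4} \cdot 5 + 36 = \frac{5}{2} + 36 = \frac{77}{2} \approx 38.5$)
$c{\left(l,C \right)} = -10 + 2 C + 2 l$ ($c{\left(l,C \right)} = 2 \left(\left(l + C\right) - 5\right) = 2 \left(\left(C + l\right) - 5\right) = 2 \left(-5 + C + l\right) = -10 + 2 C + 2 l$)
$c{\left(-12,8 \right)} \left(W + 90\right) = \left(-10 + 2 \cdot 8 + 2 \left(-12\right)\right) \left(\frac{77}{2} + 90\right) = \left(-10 + 16 - 24\right) \frac{257}{2} = \left(-18\right) \frac{257}{2} = -2313$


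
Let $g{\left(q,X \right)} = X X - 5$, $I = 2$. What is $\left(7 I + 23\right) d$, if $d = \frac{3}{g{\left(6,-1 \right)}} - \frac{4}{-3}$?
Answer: $\frac{259}{12} \approx 21.583$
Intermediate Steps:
$g{\left(q,X \right)} = -5 + X^{2}$ ($g{\left(q,X \right)} = X^{2} - 5 = -5 + X^{2}$)
$d = \frac{7}{12}$ ($d = \frac{3}{-5 + \left(-1\right)^{2}} - \frac{4}{-3} = \frac{3}{-5 + 1} - - \frac{4}{3} = \frac{3}{-4} + \frac{4}{3} = 3 \left(- \frac{1}{4}\right) + \frac{4}{3} = - \frac{3}{4} + \frac{4}{3} = \frac{7}{12} \approx 0.58333$)
$\left(7 I + 23\right) d = \left(7 \cdot 2 + 23\right) \frac{7}{12} = \left(14 + 23\right) \frac{7}{12} = 37 \cdot \frac{7}{12} = \frac{259}{12}$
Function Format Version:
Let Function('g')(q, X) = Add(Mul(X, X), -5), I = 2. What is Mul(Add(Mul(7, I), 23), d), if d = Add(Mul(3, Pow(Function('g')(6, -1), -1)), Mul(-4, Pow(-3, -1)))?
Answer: Rational(259, 12) ≈ 21.583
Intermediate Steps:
Function('g')(q, X) = Add(-5, Pow(X, 2)) (Function('g')(q, X) = Add(Pow(X, 2), -5) = Add(-5, Pow(X, 2)))
d = Rational(7, 12) (d = Add(Mul(3, Pow(Add(-5, Pow(-1, 2)), -1)), Mul(-4, Pow(-3, -1))) = Add(Mul(3, Pow(Add(-5, 1), -1)), Mul(-4, Rational(-1, 3))) = Add(Mul(3, Pow(-4, -1)), Rational(4, 3)) = Add(Mul(3, Rational(-1, 4)), Rational(4, 3)) = Add(Rational(-3, 4), Rational(4, 3)) = Rational(7, 12) ≈ 0.58333)
Mul(Add(Mul(7, I), 23), d) = Mul(Add(Mul(7, 2), 23), Rational(7, 12)) = Mul(Add(14, 23), Rational(7, 12)) = Mul(37, Rational(7, 12)) = Rational(259, 12)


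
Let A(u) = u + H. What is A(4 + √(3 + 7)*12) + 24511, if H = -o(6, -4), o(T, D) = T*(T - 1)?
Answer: 24485 + 12*√10 ≈ 24523.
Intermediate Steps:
o(T, D) = T*(-1 + T)
H = -30 (H = -6*(-1 + 6) = -6*5 = -1*30 = -30)
A(u) = -30 + u (A(u) = u - 30 = -30 + u)
A(4 + √(3 + 7)*12) + 24511 = (-30 + (4 + √(3 + 7)*12)) + 24511 = (-30 + (4 + √10*12)) + 24511 = (-30 + (4 + 12*√10)) + 24511 = (-26 + 12*√10) + 24511 = 24485 + 12*√10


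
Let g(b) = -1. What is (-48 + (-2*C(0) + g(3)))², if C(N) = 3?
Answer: 3025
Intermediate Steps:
(-48 + (-2*C(0) + g(3)))² = (-48 + (-2*3 - 1))² = (-48 + (-6 - 1))² = (-48 - 7)² = (-55)² = 3025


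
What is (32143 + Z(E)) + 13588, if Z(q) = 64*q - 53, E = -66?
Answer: 41454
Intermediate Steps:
Z(q) = -53 + 64*q
(32143 + Z(E)) + 13588 = (32143 + (-53 + 64*(-66))) + 13588 = (32143 + (-53 - 4224)) + 13588 = (32143 - 4277) + 13588 = 27866 + 13588 = 41454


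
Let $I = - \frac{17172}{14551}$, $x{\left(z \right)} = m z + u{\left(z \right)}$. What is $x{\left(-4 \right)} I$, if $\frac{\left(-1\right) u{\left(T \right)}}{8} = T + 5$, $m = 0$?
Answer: $\frac{137376}{14551} \approx 9.441$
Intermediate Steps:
$u{\left(T \right)} = -40 - 8 T$ ($u{\left(T \right)} = - 8 \left(T + 5\right) = - 8 \left(5 + T\right) = -40 - 8 T$)
$x{\left(z \right)} = -40 - 8 z$ ($x{\left(z \right)} = 0 z - \left(40 + 8 z\right) = 0 - \left(40 + 8 z\right) = -40 - 8 z$)
$I = - \frac{17172}{14551}$ ($I = \left(-17172\right) \frac{1}{14551} = - \frac{17172}{14551} \approx -1.1801$)
$x{\left(-4 \right)} I = \left(-40 - -32\right) \left(- \frac{17172}{14551}\right) = \left(-40 + 32\right) \left(- \frac{17172}{14551}\right) = \left(-8\right) \left(- \frac{17172}{14551}\right) = \frac{137376}{14551}$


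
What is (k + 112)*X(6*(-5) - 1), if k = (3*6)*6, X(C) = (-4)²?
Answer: 3520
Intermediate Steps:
X(C) = 16
k = 108 (k = 18*6 = 108)
(k + 112)*X(6*(-5) - 1) = (108 + 112)*16 = 220*16 = 3520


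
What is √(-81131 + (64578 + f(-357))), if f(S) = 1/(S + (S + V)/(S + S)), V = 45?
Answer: I*√29801856763122/42431 ≈ 128.66*I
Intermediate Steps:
f(S) = 1/(S + (45 + S)/(2*S)) (f(S) = 1/(S + (S + 45)/(S + S)) = 1/(S + (45 + S)/((2*S))) = 1/(S + (45 + S)*(1/(2*S))) = 1/(S + (45 + S)/(2*S)))
√(-81131 + (64578 + f(-357))) = √(-81131 + (64578 + 2*(-357)/(45 - 357 + 2*(-357)²))) = √(-81131 + (64578 + 2*(-357)/(45 - 357 + 2*127449))) = √(-81131 + (64578 + 2*(-357)/(45 - 357 + 254898))) = √(-81131 + (64578 + 2*(-357)/254586)) = √(-81131 + (64578 + 2*(-357)*(1/254586))) = √(-81131 + (64578 - 119/42431)) = √(-81131 + 2740108999/42431) = √(-702360462/42431) = I*√29801856763122/42431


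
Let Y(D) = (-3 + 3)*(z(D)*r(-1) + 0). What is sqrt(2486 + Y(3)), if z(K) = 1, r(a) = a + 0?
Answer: sqrt(2486) ≈ 49.860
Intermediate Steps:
r(a) = a
Y(D) = 0 (Y(D) = (-3 + 3)*(1*(-1) + 0) = 0*(-1 + 0) = 0*(-1) = 0)
sqrt(2486 + Y(3)) = sqrt(2486 + 0) = sqrt(2486)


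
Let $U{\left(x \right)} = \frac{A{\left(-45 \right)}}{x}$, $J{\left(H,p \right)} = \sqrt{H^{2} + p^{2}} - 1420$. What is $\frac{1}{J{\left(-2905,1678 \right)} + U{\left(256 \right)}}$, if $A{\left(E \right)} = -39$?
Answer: $\frac{93071104}{605413462543} + \frac{65536 \sqrt{11254709}}{605413462543} \approx 0.00051689$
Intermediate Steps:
$J{\left(H,p \right)} = -1420 + \sqrt{H^{2} + p^{2}}$ ($J{\left(H,p \right)} = \sqrt{H^{2} + p^{2}} - 1420 = -1420 + \sqrt{H^{2} + p^{2}}$)
$U{\left(x \right)} = - \frac{39}{x}$
$\frac{1}{J{\left(-2905,1678 \right)} + U{\left(256 \right)}} = \frac{1}{\left(-1420 + \sqrt{\left(-2905\right)^{2} + 1678^{2}}\right) - \frac{39}{256}} = \frac{1}{\left(-1420 + \sqrt{8439025 + 2815684}\right) - \frac{39}{256}} = \frac{1}{\left(-1420 + \sqrt{11254709}\right) - \frac{39}{256}} = \frac{1}{- \frac{363559}{256} + \sqrt{11254709}}$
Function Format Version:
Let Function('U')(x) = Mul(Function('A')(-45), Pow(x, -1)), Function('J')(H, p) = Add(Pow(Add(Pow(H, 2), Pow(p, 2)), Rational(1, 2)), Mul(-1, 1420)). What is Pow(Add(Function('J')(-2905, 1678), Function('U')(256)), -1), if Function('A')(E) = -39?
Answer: Add(Rational(93071104, 605413462543), Mul(Rational(65536, 605413462543), Pow(11254709, Rational(1, 2)))) ≈ 0.00051689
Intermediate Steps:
Function('J')(H, p) = Add(-1420, Pow(Add(Pow(H, 2), Pow(p, 2)), Rational(1, 2))) (Function('J')(H, p) = Add(Pow(Add(Pow(H, 2), Pow(p, 2)), Rational(1, 2)), -1420) = Add(-1420, Pow(Add(Pow(H, 2), Pow(p, 2)), Rational(1, 2))))
Function('U')(x) = Mul(-39, Pow(x, -1))
Pow(Add(Function('J')(-2905, 1678), Function('U')(256)), -1) = Pow(Add(Add(-1420, Pow(Add(Pow(-2905, 2), Pow(1678, 2)), Rational(1, 2))), Mul(-39, Pow(256, -1))), -1) = Pow(Add(Add(-1420, Pow(Add(8439025, 2815684), Rational(1, 2))), Mul(-39, Rational(1, 256))), -1) = Pow(Add(Add(-1420, Pow(11254709, Rational(1, 2))), Rational(-39, 256)), -1) = Pow(Add(Rational(-363559, 256), Pow(11254709, Rational(1, 2))), -1)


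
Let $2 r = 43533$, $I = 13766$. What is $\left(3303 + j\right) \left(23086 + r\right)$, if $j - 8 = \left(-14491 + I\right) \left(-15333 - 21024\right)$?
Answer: $1182407704940$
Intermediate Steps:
$j = 26358833$ ($j = 8 + \left(-14491 + 13766\right) \left(-15333 - 21024\right) = 8 - -26358825 = 8 + 26358825 = 26358833$)
$r = \frac{43533}{2}$ ($r = \frac{1}{2} \cdot 43533 = \frac{43533}{2} \approx 21767.0$)
$\left(3303 + j\right) \left(23086 + r\right) = \left(3303 + 26358833\right) \left(23086 + \frac{43533}{2}\right) = 26362136 \cdot \frac{89705}{2} = 1182407704940$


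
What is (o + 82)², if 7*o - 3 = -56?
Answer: 271441/49 ≈ 5539.6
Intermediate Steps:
o = -53/7 (o = 3/7 + (⅐)*(-56) = 3/7 - 8 = -53/7 ≈ -7.5714)
(o + 82)² = (-53/7 + 82)² = (521/7)² = 271441/49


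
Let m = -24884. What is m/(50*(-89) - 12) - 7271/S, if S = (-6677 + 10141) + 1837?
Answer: 49733441/11826531 ≈ 4.2052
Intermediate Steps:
S = 5301 (S = 3464 + 1837 = 5301)
m/(50*(-89) - 12) - 7271/S = -24884/(50*(-89) - 12) - 7271/5301 = -24884/(-4450 - 12) - 7271*1/5301 = -24884/(-4462) - 7271/5301 = -24884*(-1/4462) - 7271/5301 = 12442/2231 - 7271/5301 = 49733441/11826531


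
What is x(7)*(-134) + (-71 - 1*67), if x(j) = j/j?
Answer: -272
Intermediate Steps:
x(j) = 1
x(7)*(-134) + (-71 - 1*67) = 1*(-134) + (-71 - 1*67) = -134 + (-71 - 67) = -134 - 138 = -272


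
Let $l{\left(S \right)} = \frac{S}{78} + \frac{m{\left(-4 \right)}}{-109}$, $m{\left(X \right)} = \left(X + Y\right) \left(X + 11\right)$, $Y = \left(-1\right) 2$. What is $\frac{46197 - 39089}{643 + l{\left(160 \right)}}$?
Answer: $\frac{30216108}{2743751} \approx 11.013$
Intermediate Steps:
$Y = -2$
$m{\left(X \right)} = \left(-2 + X\right) \left(11 + X\right)$ ($m{\left(X \right)} = \left(X - 2\right) \left(X + 11\right) = \left(-2 + X\right) \left(11 + X\right)$)
$l{\left(S \right)} = \frac{42}{109} + \frac{S}{78}$ ($l{\left(S \right)} = \frac{S}{78} + \frac{-22 + \left(-4\right)^{2} + 9 \left(-4\right)}{-109} = S \frac{1}{78} + \left(-22 + 16 - 36\right) \left(- \frac{1}{109}\right) = \frac{S}{78} - - \frac{42}{109} = \frac{S}{78} + \frac{42}{109} = \frac{42}{109} + \frac{S}{78}$)
$\frac{46197 - 39089}{643 + l{\left(160 \right)}} = \frac{46197 - 39089}{643 + \left(\frac{42}{109} + \frac{1}{78} \cdot 160\right)} = \frac{7108}{643 + \left(\frac{42}{109} + \frac{80}{39}\right)} = \frac{7108}{643 + \frac{10358}{4251}} = \frac{7108}{\frac{2743751}{4251}} = 7108 \cdot \frac{4251}{2743751} = \frac{30216108}{2743751}$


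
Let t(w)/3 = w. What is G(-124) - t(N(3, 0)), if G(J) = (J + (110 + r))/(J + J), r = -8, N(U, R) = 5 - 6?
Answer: 383/124 ≈ 3.0887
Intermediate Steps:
N(U, R) = -1
t(w) = 3*w
G(J) = (102 + J)/(2*J) (G(J) = (J + (110 - 8))/(J + J) = (J + 102)/((2*J)) = (102 + J)*(1/(2*J)) = (102 + J)/(2*J))
G(-124) - t(N(3, 0)) = (½)*(102 - 124)/(-124) - 3*(-1) = (½)*(-1/124)*(-22) - 1*(-3) = 11/124 + 3 = 383/124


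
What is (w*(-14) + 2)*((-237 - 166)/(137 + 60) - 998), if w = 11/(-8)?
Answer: -16745765/788 ≈ -21251.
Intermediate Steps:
w = -11/8 (w = 11*(-1/8) = -11/8 ≈ -1.3750)
(w*(-14) + 2)*((-237 - 166)/(137 + 60) - 998) = (-11/8*(-14) + 2)*((-237 - 166)/(137 + 60) - 998) = (77/4 + 2)*(-403/197 - 998) = 85*(-403*1/197 - 998)/4 = 85*(-403/197 - 998)/4 = (85/4)*(-197009/197) = -16745765/788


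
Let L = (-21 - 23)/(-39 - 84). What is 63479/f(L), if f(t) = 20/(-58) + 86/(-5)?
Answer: -9204455/2544 ≈ -3618.1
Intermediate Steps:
L = 44/123 (L = -44/(-123) = -44*(-1/123) = 44/123 ≈ 0.35772)
f(t) = -2544/145 (f(t) = 20*(-1/58) + 86*(-⅕) = -10/29 - 86/5 = -2544/145)
63479/f(L) = 63479/(-2544/145) = 63479*(-145/2544) = -9204455/2544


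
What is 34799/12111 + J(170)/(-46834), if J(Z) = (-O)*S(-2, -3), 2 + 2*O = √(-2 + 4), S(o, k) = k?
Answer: 1629812699/567206574 - 3*√2/93668 ≈ 2.8734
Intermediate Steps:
O = -1 + √2/2 (O = -1 + √(-2 + 4)/2 = -1 + √2/2 ≈ -0.29289)
J(Z) = -3 + 3*√2/2 (J(Z) = -(-1 + √2/2)*(-3) = (1 - √2/2)*(-3) = -3 + 3*√2/2)
34799/12111 + J(170)/(-46834) = 34799/12111 + (-3 + 3*√2/2)/(-46834) = 34799*(1/12111) + (-3 + 3*√2/2)*(-1/46834) = 34799/12111 + (3/46834 - 3*√2/93668) = 1629812699/567206574 - 3*√2/93668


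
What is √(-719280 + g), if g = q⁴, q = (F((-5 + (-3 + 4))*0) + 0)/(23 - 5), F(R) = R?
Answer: 36*I*√555 ≈ 848.1*I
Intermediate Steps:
q = 0 (q = ((-5 + (-3 + 4))*0 + 0)/(23 - 5) = ((-5 + 1)*0 + 0)/18 = (-4*0 + 0)*(1/18) = (0 + 0)*(1/18) = 0*(1/18) = 0)
g = 0 (g = 0⁴ = 0)
√(-719280 + g) = √(-719280 + 0) = √(-719280) = 36*I*√555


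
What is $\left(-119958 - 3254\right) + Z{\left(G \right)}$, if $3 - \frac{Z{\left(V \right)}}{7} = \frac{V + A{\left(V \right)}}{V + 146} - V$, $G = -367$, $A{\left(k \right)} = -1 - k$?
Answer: $- \frac{27792967}{221} \approx -1.2576 \cdot 10^{5}$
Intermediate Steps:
$Z{\left(V \right)} = 21 + 7 V + \frac{7}{146 + V}$ ($Z{\left(V \right)} = 21 - 7 \left(\frac{V - \left(1 + V\right)}{V + 146} - V\right) = 21 - 7 \left(- \frac{1}{146 + V} - V\right) = 21 - 7 \left(- V - \frac{1}{146 + V}\right) = 21 + \left(7 V + \frac{7}{146 + V}\right) = 21 + 7 V + \frac{7}{146 + V}$)
$\left(-119958 - 3254\right) + Z{\left(G \right)} = \left(-119958 - 3254\right) + \frac{7 \left(439 + \left(-367\right)^{2} + 149 \left(-367\right)\right)}{146 - 367} = -123212 + \frac{7 \left(439 + 134689 - 54683\right)}{-221} = -123212 + 7 \left(- \frac{1}{221}\right) 80445 = -123212 - \frac{563115}{221} = - \frac{27792967}{221}$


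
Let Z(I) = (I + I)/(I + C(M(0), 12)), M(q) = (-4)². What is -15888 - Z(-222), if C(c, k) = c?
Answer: -1636686/103 ≈ -15890.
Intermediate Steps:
M(q) = 16
Z(I) = 2*I/(16 + I) (Z(I) = (I + I)/(I + 16) = (2*I)/(16 + I) = 2*I/(16 + I))
-15888 - Z(-222) = -15888 - 2*(-222)/(16 - 222) = -15888 - 2*(-222)/(-206) = -15888 - 2*(-222)*(-1)/206 = -15888 - 1*222/103 = -15888 - 222/103 = -1636686/103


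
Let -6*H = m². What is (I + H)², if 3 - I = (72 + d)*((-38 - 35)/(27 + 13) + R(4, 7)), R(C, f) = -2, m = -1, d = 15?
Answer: 1621914529/14400 ≈ 1.1263e+5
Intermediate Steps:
H = -⅙ (H = -⅙*(-1)² = -⅙*1 = -⅙ ≈ -0.16667)
I = 13431/40 (I = 3 - (72 + 15)*((-38 - 35)/(27 + 13) - 2) = 3 - 87*(-73/40 - 2) = 3 - 87*(-153)/40 = 3 - 1*(-13311/40) = 3 + 13311/40 = 13431/40 ≈ 335.77)
(I + H)² = (13431/40 - ⅙)² = (40273/120)² = 1621914529/14400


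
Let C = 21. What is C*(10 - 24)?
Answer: -294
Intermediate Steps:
C*(10 - 24) = 21*(10 - 24) = 21*(-14) = -294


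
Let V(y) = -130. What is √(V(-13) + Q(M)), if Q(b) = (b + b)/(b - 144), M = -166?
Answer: 4*I*√193595/155 ≈ 11.355*I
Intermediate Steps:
Q(b) = 2*b/(-144 + b) (Q(b) = (2*b)/(-144 + b) = 2*b/(-144 + b))
√(V(-13) + Q(M)) = √(-130 + 2*(-166)/(-144 - 166)) = √(-130 + 2*(-166)/(-310)) = √(-130 + 2*(-166)*(-1/310)) = √(-130 + 166/155) = √(-19984/155) = 4*I*√193595/155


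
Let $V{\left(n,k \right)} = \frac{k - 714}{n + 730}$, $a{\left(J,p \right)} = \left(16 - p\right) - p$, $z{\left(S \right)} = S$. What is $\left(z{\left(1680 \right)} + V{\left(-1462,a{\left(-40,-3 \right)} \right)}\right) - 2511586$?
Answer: $- \frac{459312625}{183} \approx -2.5099 \cdot 10^{6}$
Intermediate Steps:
$a{\left(J,p \right)} = 16 - 2 p$
$V{\left(n,k \right)} = \frac{-714 + k}{730 + n}$
$\left(z{\left(1680 \right)} + V{\left(-1462,a{\left(-40,-3 \right)} \right)}\right) - 2511586 = \left(1680 + \frac{-714 + \left(16 - -6\right)}{730 - 1462}\right) - 2511586 = \left(1680 + \frac{-714 + \left(16 + 6\right)}{-732}\right) - 2511586 = \left(1680 - \frac{-714 + 22}{732}\right) - 2511586 = \left(1680 - - \frac{173}{183}\right) - 2511586 = \left(1680 + \frac{173}{183}\right) - 2511586 = \frac{307613}{183} - 2511586 = - \frac{459312625}{183}$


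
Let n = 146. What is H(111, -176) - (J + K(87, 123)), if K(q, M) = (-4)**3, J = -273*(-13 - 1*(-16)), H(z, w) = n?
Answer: 1029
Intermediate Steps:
H(z, w) = 146
J = -819 (J = -273*(-13 + 16) = -273*3 = -819)
K(q, M) = -64
H(111, -176) - (J + K(87, 123)) = 146 - (-819 - 64) = 146 - 1*(-883) = 146 + 883 = 1029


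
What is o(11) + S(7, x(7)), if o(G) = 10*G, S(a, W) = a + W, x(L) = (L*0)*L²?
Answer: 117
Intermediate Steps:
x(L) = 0 (x(L) = 0*L² = 0)
S(a, W) = W + a
o(11) + S(7, x(7)) = 10*11 + (0 + 7) = 110 + 7 = 117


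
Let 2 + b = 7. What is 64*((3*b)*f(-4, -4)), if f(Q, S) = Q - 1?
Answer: -4800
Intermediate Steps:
b = 5 (b = -2 + 7 = 5)
f(Q, S) = -1 + Q
64*((3*b)*f(-4, -4)) = 64*((3*5)*(-1 - 4)) = 64*(15*(-5)) = 64*(-75) = -4800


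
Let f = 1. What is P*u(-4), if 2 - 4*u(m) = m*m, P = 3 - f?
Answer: -7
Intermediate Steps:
P = 2 (P = 3 - 1*1 = 3 - 1 = 2)
u(m) = ½ - m²/4 (u(m) = ½ - m*m/4 = ½ - m²/4)
P*u(-4) = 2*(½ - ¼*(-4)²) = 2*(½ - ¼*16) = 2*(½ - 4) = 2*(-7/2) = -7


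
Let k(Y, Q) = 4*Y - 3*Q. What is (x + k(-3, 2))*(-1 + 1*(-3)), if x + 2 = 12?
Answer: 32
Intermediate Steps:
x = 10 (x = -2 + 12 = 10)
k(Y, Q) = -3*Q + 4*Y
(x + k(-3, 2))*(-1 + 1*(-3)) = (10 + (-3*2 + 4*(-3)))*(-1 + 1*(-3)) = (10 + (-6 - 12))*(-1 - 3) = (10 - 18)*(-4) = -8*(-4) = 32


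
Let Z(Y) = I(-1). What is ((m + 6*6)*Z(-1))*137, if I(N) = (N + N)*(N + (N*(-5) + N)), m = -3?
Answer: -27126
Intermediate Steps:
I(N) = -6*N² (I(N) = (2*N)*(N + (-5*N + N)) = (2*N)*(N - 4*N) = (2*N)*(-3*N) = -6*N²)
Z(Y) = -6 (Z(Y) = -6*(-1)² = -6*1 = -6)
((m + 6*6)*Z(-1))*137 = ((-3 + 6*6)*(-6))*137 = ((-3 + 36)*(-6))*137 = (33*(-6))*137 = -198*137 = -27126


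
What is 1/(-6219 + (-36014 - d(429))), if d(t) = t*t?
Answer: -1/226274 ≈ -4.4194e-6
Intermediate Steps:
d(t) = t²
1/(-6219 + (-36014 - d(429))) = 1/(-6219 + (-36014 - 1*429²)) = 1/(-6219 + (-36014 - 1*184041)) = 1/(-6219 + (-36014 - 184041)) = 1/(-6219 - 220055) = 1/(-226274) = -1/226274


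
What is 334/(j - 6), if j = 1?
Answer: -334/5 ≈ -66.800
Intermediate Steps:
334/(j - 6) = 334/(1 - 6) = 334/(-5) = -⅕*334 = -334/5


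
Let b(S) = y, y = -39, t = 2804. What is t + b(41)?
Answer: 2765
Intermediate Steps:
b(S) = -39
t + b(41) = 2804 - 39 = 2765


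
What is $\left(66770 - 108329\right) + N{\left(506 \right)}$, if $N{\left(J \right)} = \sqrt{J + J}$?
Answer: $-41559 + 2 \sqrt{253} \approx -41527.0$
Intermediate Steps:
$N{\left(J \right)} = \sqrt{2} \sqrt{J}$ ($N{\left(J \right)} = \sqrt{2 J} = \sqrt{2} \sqrt{J}$)
$\left(66770 - 108329\right) + N{\left(506 \right)} = \left(66770 - 108329\right) + \sqrt{2} \sqrt{506} = -41559 + 2 \sqrt{253}$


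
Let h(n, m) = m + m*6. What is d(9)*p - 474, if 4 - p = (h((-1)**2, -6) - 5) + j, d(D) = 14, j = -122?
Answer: 1948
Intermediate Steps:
h(n, m) = 7*m (h(n, m) = m + 6*m = 7*m)
p = 173 (p = 4 - ((7*(-6) - 5) - 122) = 4 - ((-42 - 5) - 122) = 4 - (-47 - 122) = 4 - 1*(-169) = 4 + 169 = 173)
d(9)*p - 474 = 14*173 - 474 = 2422 - 474 = 1948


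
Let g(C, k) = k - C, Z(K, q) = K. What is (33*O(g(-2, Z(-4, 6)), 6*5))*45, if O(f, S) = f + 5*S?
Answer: 219780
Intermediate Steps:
(33*O(g(-2, Z(-4, 6)), 6*5))*45 = (33*((-4 - 1*(-2)) + 5*(6*5)))*45 = (33*((-4 + 2) + 5*30))*45 = (33*(-2 + 150))*45 = (33*148)*45 = 4884*45 = 219780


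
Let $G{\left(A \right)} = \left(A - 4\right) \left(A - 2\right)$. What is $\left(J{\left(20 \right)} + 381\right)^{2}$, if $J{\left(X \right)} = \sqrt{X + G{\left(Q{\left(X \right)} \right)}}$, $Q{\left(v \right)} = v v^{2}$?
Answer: $64097189 + 1524 \sqrt{15988007} \approx 7.0191 \cdot 10^{7}$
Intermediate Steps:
$Q{\left(v \right)} = v^{3}$
$G{\left(A \right)} = \left(-4 + A\right) \left(-2 + A\right)$
$J{\left(X \right)} = \sqrt{8 + X + X^{6} - 6 X^{3}}$ ($J{\left(X \right)} = \sqrt{X + \left(8 + \left(X^{3}\right)^{2} - 6 X^{3}\right)} = \sqrt{X + \left(8 + X^{6} - 6 X^{3}\right)} = \sqrt{8 + X + X^{6} - 6 X^{3}}$)
$\left(J{\left(20 \right)} + 381\right)^{2} = \left(\sqrt{8 + 20 + 20^{6} - 6 \cdot 20^{3}} + 381\right)^{2} = \left(\sqrt{8 + 20 + 64000000 - 48000} + 381\right)^{2} = \left(\sqrt{63952028} + 381\right)^{2} = \left(2 \sqrt{15988007} + 381\right)^{2} = \left(381 + 2 \sqrt{15988007}\right)^{2}$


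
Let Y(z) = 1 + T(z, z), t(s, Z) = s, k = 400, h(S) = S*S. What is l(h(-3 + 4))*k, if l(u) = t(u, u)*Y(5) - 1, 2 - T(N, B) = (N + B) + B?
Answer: -5200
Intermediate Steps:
h(S) = S**2
T(N, B) = 2 - N - 2*B (T(N, B) = 2 - ((N + B) + B) = 2 - ((B + N) + B) = 2 - (N + 2*B) = 2 + (-N - 2*B) = 2 - N - 2*B)
Y(z) = 3 - 3*z (Y(z) = 1 + (2 - z - 2*z) = 1 + (2 - 3*z) = 3 - 3*z)
l(u) = -1 - 12*u (l(u) = u*(3 - 3*5) - 1 = u*(3 - 15) - 1 = u*(-12) - 1 = -12*u - 1 = -1 - 12*u)
l(h(-3 + 4))*k = (-1 - 12*(-3 + 4)**2)*400 = (-1 - 12*1**2)*400 = (-1 - 12*1)*400 = (-1 - 12)*400 = -13*400 = -5200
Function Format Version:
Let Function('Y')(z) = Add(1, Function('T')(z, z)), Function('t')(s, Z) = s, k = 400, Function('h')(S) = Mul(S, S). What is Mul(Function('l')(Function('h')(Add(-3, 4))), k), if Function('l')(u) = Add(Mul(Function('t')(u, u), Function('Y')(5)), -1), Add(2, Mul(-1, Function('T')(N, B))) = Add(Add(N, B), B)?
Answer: -5200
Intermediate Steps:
Function('h')(S) = Pow(S, 2)
Function('T')(N, B) = Add(2, Mul(-1, N), Mul(-2, B)) (Function('T')(N, B) = Add(2, Mul(-1, Add(Add(N, B), B))) = Add(2, Mul(-1, Add(Add(B, N), B))) = Add(2, Mul(-1, Add(N, Mul(2, B)))) = Add(2, Add(Mul(-1, N), Mul(-2, B))) = Add(2, Mul(-1, N), Mul(-2, B)))
Function('Y')(z) = Add(3, Mul(-3, z)) (Function('Y')(z) = Add(1, Add(2, Mul(-1, z), Mul(-2, z))) = Add(1, Add(2, Mul(-3, z))) = Add(3, Mul(-3, z)))
Function('l')(u) = Add(-1, Mul(-12, u)) (Function('l')(u) = Add(Mul(u, Add(3, Mul(-3, 5))), -1) = Add(Mul(u, Add(3, -15)), -1) = Add(Mul(u, -12), -1) = Add(Mul(-12, u), -1) = Add(-1, Mul(-12, u)))
Mul(Function('l')(Function('h')(Add(-3, 4))), k) = Mul(Add(-1, Mul(-12, Pow(Add(-3, 4), 2))), 400) = Mul(Add(-1, Mul(-12, Pow(1, 2))), 400) = Mul(Add(-1, Mul(-12, 1)), 400) = Mul(Add(-1, -12), 400) = Mul(-13, 400) = -5200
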